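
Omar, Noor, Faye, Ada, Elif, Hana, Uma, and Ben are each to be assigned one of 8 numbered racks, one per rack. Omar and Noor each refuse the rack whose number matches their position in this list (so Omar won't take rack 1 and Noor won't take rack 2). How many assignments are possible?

30960

Let Aᵢ (for i ∈ {1, 2}) be the placements that put person i in their forbidden rack. Any j of these fix j positions, leaving (8−j)! ways to fill the rest, and there are C(2,j) ways to pick which j.
By inclusion–exclusion, the number of valid placements is Σ_{j=0}^{2} (−1)^j C(2,j)·(8−j)!.
Computing: 40320 − 10080 + 720 = 30960.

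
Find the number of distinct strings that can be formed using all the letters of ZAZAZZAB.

280

The 8 letters of ZAZAZZAB have repeats: A appearing 3 times and Z appearing 4 times.
So there are 8! / (4!·3!) = 280 distinguishable arrangements.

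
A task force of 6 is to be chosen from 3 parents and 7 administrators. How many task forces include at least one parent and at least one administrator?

203

Total 6-person selections from all 10: C(10,6) = 210.
Selections missing a whole group: no parents → C(7,6) = 7; no administrators → C(3,6) = 0.
Both groups omitted at once is impossible, so 210 − 7 = 203.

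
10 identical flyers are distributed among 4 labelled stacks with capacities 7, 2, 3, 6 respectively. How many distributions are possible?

73

By stars and bars, unrestricted non-negative solutions to x_1+…+x_4 = 10 number C(10+3,3) = 286.
Subtract solutions that violate a single cap (substitute x_i' = x_i − (cap_i+1)): x_1 ≥ 8 gives C(5,3) = 10; x_2 ≥ 3 gives C(10,3) = 120; x_3 ≥ 4 gives C(9,3) = 84; x_4 ≥ 7 gives C(6,3) = 20. Together 234.
Add back pairs where two caps are both exceeded: 0 + 0 + 0 + 20 + 1 + 0 = 21.
By inclusion–exclusion the count is 286 − 234 + 21 = 73.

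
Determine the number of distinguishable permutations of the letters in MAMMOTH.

840

The 7 letters of MAMMOTH have repeats: M appearing 3 times.
The number of distinct arrangements is 7!/(3!) = 5040/6 = 840.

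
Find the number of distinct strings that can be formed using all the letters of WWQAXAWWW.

1512

Letter multiplicities in WWQAXAWWW: A×2, Q×1, W×5, X×1.
The number of distinct arrangements is 9!/(5!·2!) = 362880/240 = 1512.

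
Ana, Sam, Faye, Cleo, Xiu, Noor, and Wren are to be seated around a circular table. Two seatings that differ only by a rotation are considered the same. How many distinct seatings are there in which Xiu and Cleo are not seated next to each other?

480

All circular seatings of 7 people number (6)! = 720.
Those with Xiu next to Cleo: fuse the pair into one unit and seat 6 units around a circle — 2·(5)! = 240.
Subtracting, 720 − 240 = 480.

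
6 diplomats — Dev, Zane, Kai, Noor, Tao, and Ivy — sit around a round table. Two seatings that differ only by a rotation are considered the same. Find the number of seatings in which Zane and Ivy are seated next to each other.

Glue Zane and Ivy into a block (2 internal orders). Seating 5 units around a circle gives (4)! arrangements.
So 2 × (4)! = 2 × 24 = 48.

48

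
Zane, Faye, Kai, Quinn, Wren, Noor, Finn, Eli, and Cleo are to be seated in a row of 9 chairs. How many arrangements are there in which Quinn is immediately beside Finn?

Place the 7 others and the Quinn-Finn pair as 8 objects in a line; the pair has 2 internal arrangements.
So the count is 2·(8)! = 80640.

80640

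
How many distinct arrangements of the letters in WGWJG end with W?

12

With the last slot taken by W, it remains to arrange the other 4 letters (GWJG).
Those 4 letters have G appearing twice, giving (4)!/(2!) = 12.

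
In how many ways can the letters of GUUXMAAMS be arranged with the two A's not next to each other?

35280

Total arrangements of GUUXMAAMS: 9!/(2!·2!·2!) = 45360.
Arrangements with the A's together: treat AA as one letter, giving (8)!/(2!·2!) = 10080.
Hence 45360 − 10080 = 35280.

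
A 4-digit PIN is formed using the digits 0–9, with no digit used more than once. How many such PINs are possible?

5040

Choose and order 4 of the 10 symbols: the first digit has 10 options, the next 9, then 8, 7.
That product is 10 × 9 × 8 × 7 = 5040.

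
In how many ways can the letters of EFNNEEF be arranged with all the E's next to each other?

Treat the 3 copies of E as a single block. The multiset to arrange is then {EEE, F, F, N, N}, 5 items in all.
That gives (5)!/(2!·2!) = 30 arrangements.

30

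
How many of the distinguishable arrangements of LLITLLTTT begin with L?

280

Fix L in the first position and arrange the remaining 8 letters.
Those 8 letters have L appearing 3 times and T appearing 4 times, giving (8)!/(4!·3!) = 280.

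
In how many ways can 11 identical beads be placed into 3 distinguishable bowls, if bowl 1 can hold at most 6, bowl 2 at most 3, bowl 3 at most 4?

6

Without the upper bounds there are C(13,2) = 78 ways to split 11 among 3 bowls.
Subtract solutions that violate a single cap (substitute x_i' = x_i − (cap_i+1)): x_1 ≥ 7 gives C(6,2) = 15; x_2 ≥ 4 gives C(9,2) = 36; x_3 ≥ 5 gives C(8,2) = 28. Together 79.
Add back pairs where two caps are both exceeded: 1 + 0 + 6 = 7.
By inclusion–exclusion the count is 78 − 79 + 7 = 6.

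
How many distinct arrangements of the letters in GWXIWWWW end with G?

42

With the last slot taken by G, it remains to arrange the other 7 letters (WXIWWWW).
Those 7 letters have W appearing 5 times, giving (7)!/(5!) = 42.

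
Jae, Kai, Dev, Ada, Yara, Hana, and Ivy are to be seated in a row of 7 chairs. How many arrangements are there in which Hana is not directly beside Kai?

3600

There are 7! = 5040 arrangements in all. If Hana and Kai are adjacent, merging them into one block gives 2·(6)! = 1440 arrangements.
Complementary counting: 5040 − 1440 = 3600.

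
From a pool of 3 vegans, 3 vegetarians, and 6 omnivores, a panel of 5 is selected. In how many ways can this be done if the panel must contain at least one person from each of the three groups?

With no constraint there are C(12,5) = 792 possible selections.
Selections missing a whole group: no vegans → C(9,5) = 126; no vegetarians → C(9,5) = 126; no omnivores → C(6,5) = 6.
Add back selections omitting two groups (i.e. drawn from a single group): C(3,5) + C(3,5) + C(6,5) = 6.
By inclusion–exclusion: 792 − 258 + 6 = 540.

540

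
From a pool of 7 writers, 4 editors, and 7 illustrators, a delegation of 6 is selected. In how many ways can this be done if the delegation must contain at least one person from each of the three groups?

With no constraint there are C(18,6) = 18564 possible selections.
Subtract selections that omit an entire group: no writers → C(11,6) = 462; no editors → C(14,6) = 3003; no illustrators → C(11,6) = 462.
Add back selections omitting two groups (i.e. drawn from a single group): C(7,6) + C(4,6) + C(7,6) = 14.
By inclusion–exclusion: 18564 − 3927 + 14 = 14651.

14651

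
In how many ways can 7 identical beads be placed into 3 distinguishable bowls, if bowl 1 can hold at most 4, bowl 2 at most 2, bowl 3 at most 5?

Without the upper bounds there are C(9,2) = 36 ways to split 7 among 3 bowls.
Subtract solutions that violate a single cap (substitute x_i' = x_i − (cap_i+1)): x_1 ≥ 5 gives C(4,2) = 6; x_2 ≥ 3 gives C(6,2) = 15; x_3 ≥ 6 gives C(3,2) = 3. Together 24.
No two caps can be exceeded simultaneously, so the pair terms are all 0.
By inclusion–exclusion the count is 36 − 24 + 0 = 12.

12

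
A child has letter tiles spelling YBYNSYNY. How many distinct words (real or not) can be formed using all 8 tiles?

840

YBYNSYNY has 8 letters with N appearing twice and Y appearing 4 times.
The number of distinct arrangements is 8!/(4!·2!) = 40320/48 = 840.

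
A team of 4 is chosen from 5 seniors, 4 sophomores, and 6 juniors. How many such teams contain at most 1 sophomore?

Split by how many sophomores are chosen (0 through 1).
Sum: C(4,0)·C(11,4) + C(4,1)·C(11,3) = 330 + 660 = 990.

990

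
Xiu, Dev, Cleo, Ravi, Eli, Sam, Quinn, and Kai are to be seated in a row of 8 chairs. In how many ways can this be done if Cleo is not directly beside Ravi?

Of the 8! = 40320 arrangements, those with Cleo and Ravi adjacent number 2 × 7! = 10080 (treat the pair as a block with 2 internal orders).
Complementary counting: 40320 − 10080 = 30240.

30240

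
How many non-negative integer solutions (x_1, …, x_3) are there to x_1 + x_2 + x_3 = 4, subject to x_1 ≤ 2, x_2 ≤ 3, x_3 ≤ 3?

Ignoring the caps, the number of non-negative solutions to x_1+…+x_3 = 4 is C(6,2) = 15.
Subtract solutions that violate a single cap (substitute x_i' = x_i − (cap_i+1)): x_1 ≥ 3 gives C(3,2) = 3; x_2 ≥ 4 gives C(2,2) = 1; x_3 ≥ 4 gives C(2,2) = 1. Together 5.
No two caps can be exceeded simultaneously, so the pair terms are all 0.
By inclusion–exclusion the count is 15 − 5 + 0 = 10.

10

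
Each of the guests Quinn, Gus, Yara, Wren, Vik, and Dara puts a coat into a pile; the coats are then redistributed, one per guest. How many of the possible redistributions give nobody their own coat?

This is the derangement count D_6: permutations of 6 items with no fixed point.
By inclusion–exclusion this is Σ_{j=0}^{6} (−1)^j C(6,j)·(6−j)!.
Computing: 720 − 720 + 360 − 120 + 30 − 6 + 1 = 265.

265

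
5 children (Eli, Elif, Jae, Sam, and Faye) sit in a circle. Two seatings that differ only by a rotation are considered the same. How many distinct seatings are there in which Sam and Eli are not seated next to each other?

12

Without the restriction there are (4)! = 24 seatings.
Seatings with Sam beside Eli: treat them as a block with 2 internal orders, giving 2 × (3)! = 12.
Subtracting, 24 − 12 = 12.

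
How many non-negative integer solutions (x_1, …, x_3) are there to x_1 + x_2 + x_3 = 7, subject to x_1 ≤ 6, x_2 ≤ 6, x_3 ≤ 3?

Ignoring the caps, the number of non-negative solutions to x_1+…+x_3 = 7 is C(9,2) = 36.
Subtract solutions that violate a single cap (substitute x_i' = x_i − (cap_i+1)): x_1 ≥ 7 gives C(2,2) = 1; x_2 ≥ 7 gives C(2,2) = 1; x_3 ≥ 4 gives C(5,2) = 10. Together 12.
No two caps can be exceeded simultaneously, so the pair terms are all 0.
By inclusion–exclusion the count is 36 − 12 + 0 = 24.

24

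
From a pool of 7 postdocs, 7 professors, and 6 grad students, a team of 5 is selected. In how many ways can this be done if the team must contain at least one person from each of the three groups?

Total 5-person selections from all 20: C(20,5) = 15504.
Subtract selections that omit an entire group: no postdocs → C(13,5) = 1287; no professors → C(13,5) = 1287; no grad students → C(14,5) = 2002.
Add back selections omitting two groups (i.e. drawn from a single group): C(7,5) + C(7,5) + C(6,5) = 48.
By inclusion–exclusion: 15504 − 4576 + 48 = 10976.

10976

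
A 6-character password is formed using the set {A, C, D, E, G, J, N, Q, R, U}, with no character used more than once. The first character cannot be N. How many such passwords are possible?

136080

The first character has 10−1 = 9 choices (anything except N).
The remaining 5 characters are filled from the other 9 symbols without repetition: 9 × 8 × 7 × 6 × 5 = 15120.
Total: 9 × 15120 = 136080.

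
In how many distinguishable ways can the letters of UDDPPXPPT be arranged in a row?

The 9 letters of UDDPPXPPT have repeats: D appearing twice and P appearing 4 times.
The number of distinct arrangements is 9!/(4!·2!) = 362880/48 = 7560.

7560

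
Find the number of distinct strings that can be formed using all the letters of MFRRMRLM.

1120

MFRRMRLM has 8 letters with M appearing 3 times and R appearing 3 times.
The number of distinct arrangements is 8!/(3!·3!) = 40320/36 = 1120.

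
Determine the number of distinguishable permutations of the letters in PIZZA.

60

PIZZA has 5 letters with Z appearing twice.
The number of distinct arrangements is 5!/(2!) = 120/2 = 60.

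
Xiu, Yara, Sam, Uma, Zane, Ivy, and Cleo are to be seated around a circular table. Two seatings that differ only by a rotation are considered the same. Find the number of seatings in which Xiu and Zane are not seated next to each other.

All circular seatings of 7 people number (6)! = 720.
Those with Xiu next to Zane: fuse the pair into one unit and seat 6 units around a circle — 2·(5)! = 240.
Subtracting, 720 − 240 = 480.

480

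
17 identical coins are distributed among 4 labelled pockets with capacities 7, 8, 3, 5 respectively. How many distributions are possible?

73

Ignoring the caps, the number of non-negative solutions to x_1+…+x_4 = 17 is C(20,3) = 1140.
Subtract solutions that violate a single cap (substitute x_i' = x_i − (cap_i+1)): x_1 ≥ 8 gives C(12,3) = 220; x_2 ≥ 9 gives C(11,3) = 165; x_3 ≥ 4 gives C(16,3) = 560; x_4 ≥ 6 gives C(14,3) = 364. Together 1309.
Add back pairs where two caps are both exceeded: 1 + 56 + 20 + 35 + 10 + 120 = 242.
By inclusion–exclusion the count is 1140 − 1309 + 242 = 73.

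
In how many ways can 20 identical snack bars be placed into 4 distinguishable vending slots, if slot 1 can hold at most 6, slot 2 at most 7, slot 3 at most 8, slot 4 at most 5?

83

Ignoring the caps, the number of non-negative solutions to x_1+…+x_4 = 20 is C(23,3) = 1771.
Subtract solutions that violate a single cap (substitute x_i' = x_i − (cap_i+1)): x_1 ≥ 7 gives C(16,3) = 560; x_2 ≥ 8 gives C(15,3) = 455; x_3 ≥ 9 gives C(14,3) = 364; x_4 ≥ 6 gives C(17,3) = 680. Together 2059.
Add back pairs where two caps are both exceeded: 56 + 35 + 120 + 20 + 84 + 56 = 371.
By inclusion–exclusion the count is 1771 − 2059 + 371 = 83.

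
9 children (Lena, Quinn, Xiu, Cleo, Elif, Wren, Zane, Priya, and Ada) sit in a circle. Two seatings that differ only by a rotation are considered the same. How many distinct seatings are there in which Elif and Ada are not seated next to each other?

Without the restriction there are (8)! = 40320 seatings.
Seatings with Elif beside Ada: treat them as a block with 2 internal orders, giving 2 × (7)! = 10080.
Subtracting, 40320 − 10080 = 30240.

30240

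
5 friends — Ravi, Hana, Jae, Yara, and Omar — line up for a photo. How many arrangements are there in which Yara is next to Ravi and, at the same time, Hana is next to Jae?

24

Treat {Yara,Ravi} as one block (2 orders) and {Hana,Jae} as another (2 orders).
That leaves 3 units to arrange: 2 × 2 × 3! = 4 × 6 = 24.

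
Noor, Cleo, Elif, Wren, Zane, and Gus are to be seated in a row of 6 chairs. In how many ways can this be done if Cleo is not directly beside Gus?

Of the 6! = 720 arrangements, those with Cleo and Gus adjacent number 2 × 5! = 240 (treat the pair as a block with 2 internal orders).
So 720 − 240 = 480 arrangements keep them apart.

480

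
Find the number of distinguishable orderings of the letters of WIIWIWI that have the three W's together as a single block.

Treat the 3 copies of W as a single block. The multiset to arrange is then {WWW, I, I, I, I}, 5 items in all.
That gives (5)!/(4!) = 5 arrangements.

5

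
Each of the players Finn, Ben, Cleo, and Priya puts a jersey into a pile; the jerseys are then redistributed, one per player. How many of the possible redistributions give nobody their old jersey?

This is the derangement count D_4: permutations of 4 items with no fixed point.
By inclusion–exclusion this is Σ_{j=0}^{4} (−1)^j C(4,j)·(4−j)!.
Computing: 24 − 24 + 12 − 4 + 1 = 9.

9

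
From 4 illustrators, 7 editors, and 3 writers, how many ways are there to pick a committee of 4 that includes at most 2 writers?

Split by how many writers are chosen (0 through 2).
Sum: C(3,0)·C(11,4) + C(3,1)·C(11,3) + C(3,2)·C(11,2) = 330 + 495 + 165 = 990.

990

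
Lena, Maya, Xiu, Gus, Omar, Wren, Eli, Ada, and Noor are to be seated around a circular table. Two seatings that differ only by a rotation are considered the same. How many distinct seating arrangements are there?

40320

Around a circle, 9 distinct people have 9!/9 = (8)! = 40320 rotationally distinct seatings.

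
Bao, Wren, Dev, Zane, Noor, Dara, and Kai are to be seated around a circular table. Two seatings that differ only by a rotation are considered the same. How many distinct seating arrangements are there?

720

Around a circle, 7 distinct people have 7!/7 = (6)! = 720 rotationally distinct seatings.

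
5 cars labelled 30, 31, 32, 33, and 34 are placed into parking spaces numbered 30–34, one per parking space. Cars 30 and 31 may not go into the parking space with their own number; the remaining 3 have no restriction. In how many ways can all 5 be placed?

Let Aᵢ (for i ∈ {30, 31}) be the placements that put car i in its forbidden parking space. Any j of these fix j positions, leaving (5−j)! ways to fill the rest, and there are C(2,j) ways to pick which j.
By inclusion–exclusion, the number of valid placements is Σ_{j=0}^{2} (−1)^j C(2,j)·(5−j)!.
Computing: 120 − 48 + 6 = 78.

78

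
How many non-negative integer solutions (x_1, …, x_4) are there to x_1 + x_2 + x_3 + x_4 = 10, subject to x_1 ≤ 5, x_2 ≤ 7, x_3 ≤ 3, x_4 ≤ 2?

By stars and bars, unrestricted non-negative solutions to x_1+…+x_4 = 10 number C(10+3,3) = 286.
Subtract solutions that violate a single cap (substitute x_i' = x_i − (cap_i+1)): x_1 ≥ 6 gives C(7,3) = 35; x_2 ≥ 8 gives C(5,3) = 10; x_3 ≥ 4 gives C(9,3) = 84; x_4 ≥ 3 gives C(10,3) = 120. Together 249.
Add back pairs where two caps are both exceeded: 0 + 1 + 4 + 0 + 0 + 20 = 25.
By inclusion–exclusion the count is 286 − 249 + 25 = 62.

62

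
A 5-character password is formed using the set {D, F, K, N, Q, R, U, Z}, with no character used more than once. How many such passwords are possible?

Choose and order 5 of the 8 symbols: the first character has 8 options, the next 7, and so on down to 4.
8 × 7 × 6 × 5 × 4 = 6720.

6720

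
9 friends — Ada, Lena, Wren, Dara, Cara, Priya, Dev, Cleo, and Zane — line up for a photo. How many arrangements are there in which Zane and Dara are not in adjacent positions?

Of the 9! = 362880 arrangements, those with Zane and Dara adjacent number 2 × 8! = 80640 (treat the pair as a block with 2 internal orders).
Complementary counting: 362880 − 80640 = 282240.

282240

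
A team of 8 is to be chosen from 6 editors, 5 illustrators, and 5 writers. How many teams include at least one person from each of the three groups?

12495

With no constraint there are C(16,8) = 12870 possible selections.
Selections missing a whole group: no editors → C(10,8) = 45; no illustrators → C(11,8) = 165; no writers → C(11,8) = 165.
Add back selections omitting two groups (i.e. drawn from a single group): C(6,8) + C(5,8) + C(5,8) = 0.
By inclusion–exclusion: 12870 − 375 + 0 = 12495.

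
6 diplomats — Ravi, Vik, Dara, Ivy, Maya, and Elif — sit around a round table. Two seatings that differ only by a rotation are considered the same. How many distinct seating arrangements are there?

120

Seat Ravi anywhere (absorbing the rotational symmetry), then permute the other 5: (5)! = 120.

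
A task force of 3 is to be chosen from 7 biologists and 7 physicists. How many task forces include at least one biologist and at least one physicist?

With no constraint there are C(14,3) = 364 possible selections.
Subtract selections that omit an entire group: no biologists → C(7,3) = 35; no physicists → C(7,3) = 35.
Both groups omitted at once is impossible, so 364 − 70 = 294.

294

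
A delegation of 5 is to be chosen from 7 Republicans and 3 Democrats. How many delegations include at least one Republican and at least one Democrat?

231

Unrestricted: C(10,5) = 252 ways to pick any 5 of the 10.
Subtract selections that omit an entire group: no Republicans → C(3,5) = 0; no Democrats → C(7,5) = 21.
Both groups omitted at once is impossible, so 252 − 21 = 231.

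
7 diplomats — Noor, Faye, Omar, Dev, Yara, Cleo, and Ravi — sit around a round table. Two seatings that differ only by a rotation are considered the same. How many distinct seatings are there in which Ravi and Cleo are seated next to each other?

Treat {Ravi, Cleo} as one unit (2 internal orders) and seat the resulting 6 units around the table: (5)! circular arrangements.
So 2 × (5)! = 2 × 120 = 240.

240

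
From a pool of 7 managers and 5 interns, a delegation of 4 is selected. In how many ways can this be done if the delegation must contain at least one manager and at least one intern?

455

With no constraint there are C(12,4) = 495 possible selections.
Selections missing a whole group: no managers → C(5,4) = 5; no interns → C(7,4) = 35.
Both groups omitted at once is impossible, so 495 − 40 = 455.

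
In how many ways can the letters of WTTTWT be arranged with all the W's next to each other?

5

Treat the 2 copies of W as a single block. The multiset to arrange is then {WW, T, T, T, T}, 5 items in all.
That gives (5)!/(4!) = 5 arrangements.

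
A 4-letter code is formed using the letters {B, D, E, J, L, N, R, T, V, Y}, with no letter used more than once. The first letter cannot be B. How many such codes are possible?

4536

The first letter has 10−1 = 9 choices (anything except B).
The remaining 3 letters are filled from the other 9 symbols without repetition: 9 × 8 × 7 = 504.
Total: 9 × 504 = 4536.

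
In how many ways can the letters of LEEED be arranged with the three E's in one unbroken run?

6

Treat the 3 copies of E as a single block. The multiset to arrange is then {EEE, D, L}, 3 items in all.
All 3 items are distinct, so there are (3)! = 6 arrangements.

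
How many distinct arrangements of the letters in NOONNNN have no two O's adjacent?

15

There are 7!/(5!·2!) = 21 arrangements of NOONNNN in total.
If the two O's are adjacent, glue them into one block, leaving 6 items to arrange: (6)!/(5!) = 6 ways.
Hence 21 − 6 = 15.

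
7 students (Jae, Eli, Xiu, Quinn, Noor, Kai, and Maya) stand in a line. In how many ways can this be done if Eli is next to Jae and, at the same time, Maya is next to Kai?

480

Treat {Eli,Jae} as one block (2 orders) and {Maya,Kai} as another (2 orders).
That leaves 5 units to arrange: 2 × 2 × 5! = 4 × 120 = 480.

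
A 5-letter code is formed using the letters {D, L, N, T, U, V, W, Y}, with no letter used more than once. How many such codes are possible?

6720

Choose and order 5 of the 8 symbols: the first letter has 8 options, the next 7, and so on down to 4.
8 × 7 × 6 × 5 × 4 = 6720.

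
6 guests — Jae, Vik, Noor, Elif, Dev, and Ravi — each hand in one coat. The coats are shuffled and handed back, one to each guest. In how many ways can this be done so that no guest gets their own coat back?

Count assignments avoiding every fixed point. For any j of the 6 guests fixed to their own coat, the other 6−j can be arranged in (6−j)! ways.
By inclusion–exclusion this is Σ_{j=0}^{6} (−1)^j C(6,j)·(6−j)!.
Computing: 720 − 720 + 360 − 120 + 30 − 6 + 1 = 265.

265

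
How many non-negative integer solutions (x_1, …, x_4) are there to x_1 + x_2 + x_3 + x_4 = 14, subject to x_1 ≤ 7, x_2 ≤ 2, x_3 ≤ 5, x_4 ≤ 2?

By stars and bars, unrestricted non-negative solutions to x_1+…+x_4 = 14 number C(14+3,3) = 680.
Subtract solutions that violate a single cap (substitute x_i' = x_i − (cap_i+1)): x_1 ≥ 8 gives C(9,3) = 84; x_2 ≥ 3 gives C(14,3) = 364; x_3 ≥ 6 gives C(11,3) = 165; x_4 ≥ 3 gives C(14,3) = 364. Together 977.
Add back pairs where two caps are both exceeded: 20 + 1 + 20 + 56 + 165 + 56 = 318.
Subtract triples: 0 + 1 + 0 + 10 = 11.
By inclusion–exclusion the count is 680 − 977 + 318 − 11 = 10.

10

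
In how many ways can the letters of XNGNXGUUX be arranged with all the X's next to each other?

Treat the 3 copies of X as a single block. The multiset to arrange is then {XXX, G, G, N, N, U, U}, 7 items in all.
That gives (7)!/(2!·2!·2!) = 630 arrangements.

630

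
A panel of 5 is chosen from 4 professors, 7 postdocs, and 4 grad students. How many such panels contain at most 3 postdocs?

Split by how many postdocs are chosen (0 through 3).
Sum: C(7,0)·C(8,5) + C(7,1)·C(8,4) + C(7,2)·C(8,3) + C(7,3)·C(8,2) = 56 + 490 + 1176 + 980 = 2702.

2702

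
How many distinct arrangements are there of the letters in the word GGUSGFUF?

1680

GGUSGFUF has 8 letters with F appearing twice, G appearing 3 times, and U appearing twice.
So there are 8! / (3!·2!·2!) = 1680 distinguishable arrangements.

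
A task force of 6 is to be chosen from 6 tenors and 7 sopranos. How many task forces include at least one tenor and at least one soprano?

Unrestricted: C(13,6) = 1716 ways to pick any 6 of the 13.
Selections missing a whole group: no tenors → C(7,6) = 7; no sopranos → C(6,6) = 1.
Both groups omitted at once is impossible, so 1716 − 8 = 1708.

1708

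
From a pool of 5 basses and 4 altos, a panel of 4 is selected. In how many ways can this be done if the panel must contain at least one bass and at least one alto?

120

With no constraint there are C(9,4) = 126 possible selections.
Selections missing a whole group: no basses → C(4,4) = 1; no altos → C(5,4) = 5.
Both groups omitted at once is impossible, so 126 − 6 = 120.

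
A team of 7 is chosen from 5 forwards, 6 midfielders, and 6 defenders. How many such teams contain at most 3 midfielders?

Split by how many midfielders are chosen (0 through 3).
Sum: C(6,0)·C(11,7) + C(6,1)·C(11,6) + C(6,2)·C(11,5) + C(6,3)·C(11,4) = 330 + 2772 + 6930 + 6600 = 16632.

16632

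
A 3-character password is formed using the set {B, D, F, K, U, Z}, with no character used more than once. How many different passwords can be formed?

Choose and order 3 of the 6 symbols: the first character has 6 options, the next 5, then 4.
That product is 6 × 5 × 4 = 120.

120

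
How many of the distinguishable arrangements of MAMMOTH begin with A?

120

Fix A in the first position and arrange the remaining 6 letters.
Those 6 letters have M appearing 3 times, giving (6)!/(3!) = 120.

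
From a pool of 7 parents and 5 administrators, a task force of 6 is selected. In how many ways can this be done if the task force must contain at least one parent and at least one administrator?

917

Unrestricted: C(12,6) = 924 ways to pick any 6 of the 12.
Subtract selections that omit an entire group: no parents → C(5,6) = 0; no administrators → C(7,6) = 7.
Both groups omitted at once is impossible, so 924 − 7 = 917.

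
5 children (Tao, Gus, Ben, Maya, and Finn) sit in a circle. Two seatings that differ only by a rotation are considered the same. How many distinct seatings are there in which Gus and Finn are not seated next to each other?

All circular seatings of 5 people number (4)! = 24.
Those with Gus next to Finn: fuse the pair into one unit and seat 4 units around a circle — 2·(3)! = 12.
Subtracting, 24 − 12 = 12.

12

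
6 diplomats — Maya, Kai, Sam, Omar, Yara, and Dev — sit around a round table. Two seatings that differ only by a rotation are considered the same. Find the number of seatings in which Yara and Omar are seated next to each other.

48

Treat {Yara, Omar} as one unit (2 internal orders) and seat the resulting 5 units around the table: (4)! circular arrangements.
So 2 × (4)! = 2 × 24 = 48.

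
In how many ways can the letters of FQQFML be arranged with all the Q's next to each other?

60

Treat the 2 copies of Q as a single block. The multiset to arrange is then {QQ, F, F, L, M}, 5 items in all.
That gives (5)!/(2!) = 60 arrangements.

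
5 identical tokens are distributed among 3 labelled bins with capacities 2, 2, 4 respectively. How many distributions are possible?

Ignoring the caps, the number of non-negative solutions to x_1+…+x_3 = 5 is C(7,2) = 21.
Subtract solutions that violate a single cap (substitute x_i' = x_i − (cap_i+1)): x_1 ≥ 3 gives C(4,2) = 6; x_2 ≥ 3 gives C(4,2) = 6; x_3 ≥ 5 gives C(2,2) = 1. Together 13.
No two caps can be exceeded simultaneously, so the pair terms are all 0.
By inclusion–exclusion the count is 21 − 13 + 0 = 8.

8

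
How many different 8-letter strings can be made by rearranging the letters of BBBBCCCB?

Letter multiplicities in BBBBCCCB: B×5, C×3.
Dividing 8! = 40320 by 5!·3! = 720 for the repeated letters gives 56.

56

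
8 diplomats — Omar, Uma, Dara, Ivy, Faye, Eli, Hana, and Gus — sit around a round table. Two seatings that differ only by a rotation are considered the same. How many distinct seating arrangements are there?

Fix one person's seat to break rotational symmetry; the remaining 7 people can be arranged in (7)! = 5040 ways.

5040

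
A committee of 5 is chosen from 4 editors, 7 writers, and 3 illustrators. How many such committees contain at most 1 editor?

Split by how many editors are chosen (0 through 1).
Sum: C(4,0)·C(10,5) + C(4,1)·C(10,4) = 252 + 840 = 1092.

1092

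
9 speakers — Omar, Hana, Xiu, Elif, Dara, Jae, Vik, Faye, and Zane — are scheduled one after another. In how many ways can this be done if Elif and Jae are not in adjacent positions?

282240

Of the 9! = 362880 arrangements, those with Elif and Jae adjacent number 2 × 8! = 80640 (treat the pair as a block with 2 internal orders).
So 362880 − 80640 = 282240 arrangements keep them apart.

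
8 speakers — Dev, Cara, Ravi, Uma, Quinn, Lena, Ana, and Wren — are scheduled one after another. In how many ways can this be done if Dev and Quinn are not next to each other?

There are 8! = 40320 arrangements in all. If Dev and Quinn are adjacent, merging them into one block gives 2·(7)! = 10080 arrangements.
Complementary counting: 40320 − 10080 = 30240.

30240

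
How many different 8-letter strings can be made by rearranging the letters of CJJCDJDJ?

Letter multiplicities in CJJCDJDJ: C×2, D×2, J×4.
Dividing 8! = 40320 by 4!·2!·2! = 96 for the repeated letters gives 420.

420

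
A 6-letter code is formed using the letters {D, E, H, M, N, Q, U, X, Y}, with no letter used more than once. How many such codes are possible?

With no repetition, fill the 6 letters in order: 9 choices, then 8, down to 4.
9 × 8 × 7 × 6 × 5 × 4 = 60480.

60480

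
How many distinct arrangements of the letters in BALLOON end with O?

360

With the last slot taken by O, it remains to arrange the other 6 letters (BALLON).
Those 6 letters have L appearing twice, giving (6)!/(2!) = 360.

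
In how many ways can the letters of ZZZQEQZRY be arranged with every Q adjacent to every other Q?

Treat the 2 copies of Q as a single block. The multiset to arrange is then {QQ, E, R, Y, Z, Z, Z, Z}, 8 items in all.
That gives (8)!/(4!) = 1680 arrangements.

1680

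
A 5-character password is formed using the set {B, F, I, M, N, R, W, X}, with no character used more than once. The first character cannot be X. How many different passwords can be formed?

The first character has 8−1 = 7 choices (anything except X).
The remaining 4 characters are filled from the other 7 symbols without repetition: 7 × 6 × 5 × 4 = 840.
Total: 7 × 840 = 5880.

5880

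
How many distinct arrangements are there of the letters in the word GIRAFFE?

Letter multiplicities in GIRAFFE: A×1, E×1, F×2, G×1, I×1, R×1.
Dividing 7! = 5040 by 2! = 2 for the repeated letters gives 2520.

2520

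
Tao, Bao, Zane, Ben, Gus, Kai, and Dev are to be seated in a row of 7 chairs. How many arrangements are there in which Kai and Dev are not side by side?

Of the 7! = 5040 arrangements, those with Kai and Dev adjacent number 2 × 6! = 1440 (treat the pair as a block with 2 internal orders).
Complementary counting: 5040 − 1440 = 3600.

3600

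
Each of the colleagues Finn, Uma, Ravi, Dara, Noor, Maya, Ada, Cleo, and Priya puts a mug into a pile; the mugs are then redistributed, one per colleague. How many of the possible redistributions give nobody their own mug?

133496

Let Aᵢ be the assignments in which colleague i gets their own mug. We want the size of the complement of A₁∪…∪A_9.
By inclusion–exclusion this is Σ_{j=0}^{9} (−1)^j C(9,j)·(9−j)!.
Computing: 362880 − 362880 + 181440 − 60480 + 15120 − 3024 + 504 − 72 + 9 − 1 = 133496.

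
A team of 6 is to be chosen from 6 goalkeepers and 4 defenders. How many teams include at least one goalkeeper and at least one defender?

With no constraint there are C(10,6) = 210 possible selections.
Selections missing a whole group: no goalkeepers → C(4,6) = 0; no defenders → C(6,6) = 1.
Both groups omitted at once is impossible, so 210 − 1 = 209.

209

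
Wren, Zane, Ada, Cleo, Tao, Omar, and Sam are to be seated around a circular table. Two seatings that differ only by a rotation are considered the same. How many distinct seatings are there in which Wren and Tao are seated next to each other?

Glue Wren and Tao into a block (2 internal orders). Seating 6 units around a circle gives (5)! arrangements.
So 2 × (5)! = 2 × 120 = 240.

240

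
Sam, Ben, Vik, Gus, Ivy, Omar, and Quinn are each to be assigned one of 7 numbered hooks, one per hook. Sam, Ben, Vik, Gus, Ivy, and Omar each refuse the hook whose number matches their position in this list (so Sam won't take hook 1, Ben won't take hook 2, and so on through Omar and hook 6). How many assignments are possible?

Let Aᵢ (for 1 ≤ i ≤ 6) be the placements that put person i in their forbidden hook. Any j of these fix j positions, leaving (7−j)! ways to fill the rest, and there are C(6,j) ways to pick which j.
By inclusion–exclusion, the number of valid placements is Σ_{j=0}^{6} (−1)^j C(6,j)·(7−j)!.
Computing: 5040 − 4320 + 1800 − 480 + 90 − 12 + 1 = 2119.

2119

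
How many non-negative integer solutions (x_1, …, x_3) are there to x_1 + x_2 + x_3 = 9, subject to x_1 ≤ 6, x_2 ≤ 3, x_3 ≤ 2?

6

Without the upper bounds there are C(11,2) = 55 ways to split 9 among 3 variables.
Subtract solutions that violate a single cap (substitute x_i' = x_i − (cap_i+1)): x_1 ≥ 7 gives C(4,2) = 6; x_2 ≥ 4 gives C(7,2) = 21; x_3 ≥ 3 gives C(8,2) = 28. Together 55.
Add back pairs where two caps are both exceeded: 0 + 0 + 6 = 6.
By inclusion–exclusion the count is 55 − 55 + 6 = 6.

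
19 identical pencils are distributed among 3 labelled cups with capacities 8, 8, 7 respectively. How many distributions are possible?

By stars and bars, unrestricted non-negative solutions to x_1+…+x_3 = 19 number C(19+2,2) = 210.
Subtract solutions that violate a single cap (substitute x_i' = x_i − (cap_i+1)): x_1 ≥ 9 gives C(12,2) = 66; x_2 ≥ 9 gives C(12,2) = 66; x_3 ≥ 8 gives C(13,2) = 78. Together 210.
Add back pairs where two caps are both exceeded: 3 + 6 + 6 = 15.
By inclusion–exclusion the count is 210 − 210 + 15 = 15.

15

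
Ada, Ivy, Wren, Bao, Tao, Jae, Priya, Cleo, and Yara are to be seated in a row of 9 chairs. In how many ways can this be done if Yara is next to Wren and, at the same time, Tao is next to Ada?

20160

Treat {Yara,Wren} as one block (2 orders) and {Tao,Ada} as another (2 orders).
That leaves 7 units to arrange: 2 × 2 × 7! = 4 × 5040 = 20160.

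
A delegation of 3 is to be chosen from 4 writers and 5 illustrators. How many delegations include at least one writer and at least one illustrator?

Unrestricted: C(9,3) = 84 ways to pick any 3 of the 9.
Selections missing a whole group: no writers → C(5,3) = 10; no illustrators → C(4,3) = 4.
Both groups omitted at once is impossible, so 84 − 14 = 70.

70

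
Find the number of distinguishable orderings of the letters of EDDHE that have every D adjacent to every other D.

12

Treat the 2 copies of D as a single block. The multiset to arrange is then {DD, E, E, H}, 4 items in all.
That gives (4)!/(2!) = 12 arrangements.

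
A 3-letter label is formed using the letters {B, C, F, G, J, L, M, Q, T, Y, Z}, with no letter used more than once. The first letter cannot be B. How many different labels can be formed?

The first letter has 11−1 = 10 choices (anything except B).
The remaining 2 letters are filled from the other 10 symbols without repetition: 10 × 9 = 90.
Total: 10 × 90 = 900.

900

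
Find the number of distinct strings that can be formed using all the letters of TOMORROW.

3360

The 8 letters of TOMORROW have repeats: O appearing 3 times and R appearing twice.
The number of distinct arrangements is 8!/(3!·2!) = 40320/12 = 3360.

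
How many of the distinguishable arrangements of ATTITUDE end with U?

840

With the last slot taken by U, it remains to arrange the other 7 letters (ATTITDE).
Those 7 letters have T appearing 3 times, giving (7)!/(3!) = 840.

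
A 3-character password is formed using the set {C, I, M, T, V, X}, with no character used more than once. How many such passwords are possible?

120

With no repetition, fill the 3 characters in order: 6 choices, then 5, down to 4.
6 × 5 × 4 = 120.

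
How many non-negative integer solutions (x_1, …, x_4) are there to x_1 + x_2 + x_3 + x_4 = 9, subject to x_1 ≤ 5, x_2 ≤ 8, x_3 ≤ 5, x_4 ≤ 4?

144

Ignoring the caps, the number of non-negative solutions to x_1+…+x_4 = 9 is C(12,3) = 220.
Subtract solutions that violate a single cap (substitute x_i' = x_i − (cap_i+1)): x_1 ≥ 6 gives C(6,3) = 20; x_2 ≥ 9 gives C(3,3) = 1; x_3 ≥ 6 gives C(6,3) = 20; x_4 ≥ 5 gives C(7,3) = 35. Together 76.
No two caps can be exceeded simultaneously, so the pair terms are all 0.
By inclusion–exclusion the count is 220 − 76 + 0 = 144.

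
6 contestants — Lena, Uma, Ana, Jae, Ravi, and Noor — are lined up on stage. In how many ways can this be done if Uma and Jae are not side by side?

480

Of the 6! = 720 arrangements, those with Uma and Jae adjacent number 2 × 5! = 240 (treat the pair as a block with 2 internal orders).
Complementary counting: 720 − 240 = 480.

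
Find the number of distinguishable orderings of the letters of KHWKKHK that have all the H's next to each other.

Treat the 2 copies of H as a single block. The multiset to arrange is then {HH, K, K, K, K, W}, 6 items in all.
That gives (6)!/(4!) = 30 arrangements.

30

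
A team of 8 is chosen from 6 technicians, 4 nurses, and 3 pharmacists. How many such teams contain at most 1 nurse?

Split by how many nurses are chosen (0 through 1).
Sum: C(4,0)·C(9,8) + C(4,1)·C(9,7) = 9 + 144 = 153.

153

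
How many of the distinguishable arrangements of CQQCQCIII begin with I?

With the first slot taken by I, it remains to arrange the other 8 letters (CQQCQCII).
Those 8 letters have C appearing 3 times, I appearing twice, and Q appearing 3 times, giving (8)!/(3!·3!·2!) = 560.

560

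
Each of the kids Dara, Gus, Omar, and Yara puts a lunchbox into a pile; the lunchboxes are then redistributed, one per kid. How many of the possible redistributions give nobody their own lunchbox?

9

Let Aᵢ be the assignments in which kid i gets their own lunchbox. We want the size of the complement of A₁∪…∪A_4.
By inclusion–exclusion this is Σ_{j=0}^{4} (−1)^j C(4,j)·(4−j)!.
Computing: 24 − 24 + 12 − 4 + 1 = 9.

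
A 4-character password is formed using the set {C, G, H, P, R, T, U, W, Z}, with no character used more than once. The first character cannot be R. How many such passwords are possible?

2688

The first character has 9−1 = 8 choices (anything except R).
The remaining 3 characters are filled from the other 8 symbols without repetition: 8 × 7 × 6 = 336.
Total: 8 × 336 = 2688.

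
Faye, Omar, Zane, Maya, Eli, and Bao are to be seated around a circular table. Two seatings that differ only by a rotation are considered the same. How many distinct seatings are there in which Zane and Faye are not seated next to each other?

Without the restriction there are (5)! = 120 seatings.
Seatings with Zane beside Faye: treat them as a block with 2 internal orders, giving 2 × (4)! = 48.
Subtracting, 120 − 48 = 72.

72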